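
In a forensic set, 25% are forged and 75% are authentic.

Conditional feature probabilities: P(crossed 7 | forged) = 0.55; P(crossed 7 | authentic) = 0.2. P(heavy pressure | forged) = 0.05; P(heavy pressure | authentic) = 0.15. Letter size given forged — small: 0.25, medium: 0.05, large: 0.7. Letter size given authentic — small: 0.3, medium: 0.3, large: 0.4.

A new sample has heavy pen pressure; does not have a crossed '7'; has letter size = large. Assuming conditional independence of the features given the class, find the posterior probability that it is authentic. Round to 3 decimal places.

0.901

forged: 0.25 × (1−0.55) × 0.05 × 0.7 = 0.0039375
authentic: 0.75 × (1−0.2) × 0.15 × 0.4 = 0.036
P(authentic | x) = 0.036 / 0.0399375 ≈ 0.901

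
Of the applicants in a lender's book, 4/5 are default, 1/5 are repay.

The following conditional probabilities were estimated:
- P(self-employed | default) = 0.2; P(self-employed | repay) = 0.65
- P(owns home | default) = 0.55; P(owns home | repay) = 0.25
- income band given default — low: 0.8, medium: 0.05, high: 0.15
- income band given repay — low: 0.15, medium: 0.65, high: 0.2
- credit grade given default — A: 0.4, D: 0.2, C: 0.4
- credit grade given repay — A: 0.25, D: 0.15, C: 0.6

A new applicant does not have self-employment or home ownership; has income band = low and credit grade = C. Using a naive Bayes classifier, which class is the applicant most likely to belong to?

default: 0.8 × (1−0.2) × (1−0.55) × 0.8 × 0.4 = 0.09216
repay: 0.2 × (1−0.65) × (1−0.25) × 0.15 × 0.6 = 0.004725
Highest score → default.

default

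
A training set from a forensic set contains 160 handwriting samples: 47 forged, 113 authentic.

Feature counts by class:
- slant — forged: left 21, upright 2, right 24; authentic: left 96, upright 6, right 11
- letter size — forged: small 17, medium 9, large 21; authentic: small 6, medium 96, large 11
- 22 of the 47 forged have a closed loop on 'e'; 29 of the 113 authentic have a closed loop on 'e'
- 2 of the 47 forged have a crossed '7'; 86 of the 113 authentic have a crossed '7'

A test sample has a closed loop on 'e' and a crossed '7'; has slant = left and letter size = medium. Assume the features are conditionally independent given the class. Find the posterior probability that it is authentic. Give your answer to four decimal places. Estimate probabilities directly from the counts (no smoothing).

0.9950

forged: (47/160) × (21/47) × (9/47) × (22/47) × (2/47) ≈ 0.000500612
authentic: (113/160) × (96/113) × (96/113) × (29/113) × (86/113) ≈ 0.0995597
P(authentic | x) = 0.0995597 / 0.100060312 ≈ 0.9950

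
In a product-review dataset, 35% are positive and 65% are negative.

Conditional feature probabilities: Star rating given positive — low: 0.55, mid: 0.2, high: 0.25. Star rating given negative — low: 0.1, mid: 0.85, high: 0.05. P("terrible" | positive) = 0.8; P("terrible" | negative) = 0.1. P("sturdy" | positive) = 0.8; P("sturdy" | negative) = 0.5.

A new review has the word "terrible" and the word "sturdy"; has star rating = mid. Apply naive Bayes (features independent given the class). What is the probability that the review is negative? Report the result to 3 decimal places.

positive: 0.35 × 0.2 × 0.8 × 0.8 = 0.0448
negative: 0.65 × 0.85 × 0.1 × 0.5 = 0.027625
P(negative | x) = 0.027625 / 0.072425 ≈ 0.381

0.381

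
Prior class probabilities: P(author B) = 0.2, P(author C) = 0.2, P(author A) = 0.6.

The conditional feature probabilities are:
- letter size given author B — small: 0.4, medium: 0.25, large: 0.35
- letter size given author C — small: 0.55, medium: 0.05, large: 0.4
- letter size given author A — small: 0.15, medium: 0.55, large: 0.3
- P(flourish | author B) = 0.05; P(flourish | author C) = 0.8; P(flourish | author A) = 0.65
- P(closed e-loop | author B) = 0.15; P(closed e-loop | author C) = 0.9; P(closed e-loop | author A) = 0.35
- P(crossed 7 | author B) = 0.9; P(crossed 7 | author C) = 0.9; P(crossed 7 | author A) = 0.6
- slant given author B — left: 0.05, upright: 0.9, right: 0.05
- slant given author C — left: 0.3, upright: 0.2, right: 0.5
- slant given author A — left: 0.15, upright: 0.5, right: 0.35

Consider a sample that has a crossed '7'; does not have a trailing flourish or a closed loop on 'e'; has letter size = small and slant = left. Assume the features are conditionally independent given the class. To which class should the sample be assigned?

author B

author B: 0.2 × 0.4 × (1−0.05) × (1−0.15) × 0.9 × 0.05 = 0.002907
author C: 0.2 × 0.55 × (1−0.8) × (1−0.9) × 0.9 × 0.3 = 0.000594
author A: 0.6 × 0.15 × (1−0.65) × (1−0.35) × 0.6 × 0.15 = 0.00184275
Highest score → author B.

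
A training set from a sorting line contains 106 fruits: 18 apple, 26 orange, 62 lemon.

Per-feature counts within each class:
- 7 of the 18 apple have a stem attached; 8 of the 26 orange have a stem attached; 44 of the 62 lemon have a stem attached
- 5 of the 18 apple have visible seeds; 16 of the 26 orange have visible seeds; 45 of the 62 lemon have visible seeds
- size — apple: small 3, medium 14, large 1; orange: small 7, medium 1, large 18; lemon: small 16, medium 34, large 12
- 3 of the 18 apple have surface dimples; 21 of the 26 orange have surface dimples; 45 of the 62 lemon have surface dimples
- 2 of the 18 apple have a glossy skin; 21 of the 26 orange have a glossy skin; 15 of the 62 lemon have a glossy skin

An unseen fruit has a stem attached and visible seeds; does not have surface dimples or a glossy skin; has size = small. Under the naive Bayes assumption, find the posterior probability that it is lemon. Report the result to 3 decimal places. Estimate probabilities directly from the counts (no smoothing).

0.856

apple: (18/106) × (7/18) × (5/18) × (3/18) × (15/18) × (16/18) ≈ 0.00226467
orange: (26/106) × (8/26) × (16/26) × (7/26) × (5/26) × (5/26) ≈ 0.000462433
lemon: (62/106) × (44/62) × (45/62) × (16/62) × (17/62) × (47/62) ≈ 0.0161607
P(lemon | x) = 0.0161607 / 0.018887803 ≈ 0.856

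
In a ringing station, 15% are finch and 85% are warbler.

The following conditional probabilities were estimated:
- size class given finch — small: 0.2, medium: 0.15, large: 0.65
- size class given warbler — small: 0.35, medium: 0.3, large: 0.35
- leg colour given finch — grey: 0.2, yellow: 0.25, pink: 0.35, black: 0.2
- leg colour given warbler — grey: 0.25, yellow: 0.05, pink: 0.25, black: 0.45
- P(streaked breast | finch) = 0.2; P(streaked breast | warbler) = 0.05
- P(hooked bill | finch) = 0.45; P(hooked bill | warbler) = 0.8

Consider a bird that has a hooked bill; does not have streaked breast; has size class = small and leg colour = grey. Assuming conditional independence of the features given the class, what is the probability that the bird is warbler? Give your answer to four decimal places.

finch: 0.15 × 0.2 × 0.2 × (1−0.2) × 0.45 = 0.00216
warbler: 0.85 × 0.35 × 0.25 × (1−0.05) × 0.8 = 0.056525
P(warbler | x) = 0.056525 / 0.058685 ≈ 0.9632

0.9632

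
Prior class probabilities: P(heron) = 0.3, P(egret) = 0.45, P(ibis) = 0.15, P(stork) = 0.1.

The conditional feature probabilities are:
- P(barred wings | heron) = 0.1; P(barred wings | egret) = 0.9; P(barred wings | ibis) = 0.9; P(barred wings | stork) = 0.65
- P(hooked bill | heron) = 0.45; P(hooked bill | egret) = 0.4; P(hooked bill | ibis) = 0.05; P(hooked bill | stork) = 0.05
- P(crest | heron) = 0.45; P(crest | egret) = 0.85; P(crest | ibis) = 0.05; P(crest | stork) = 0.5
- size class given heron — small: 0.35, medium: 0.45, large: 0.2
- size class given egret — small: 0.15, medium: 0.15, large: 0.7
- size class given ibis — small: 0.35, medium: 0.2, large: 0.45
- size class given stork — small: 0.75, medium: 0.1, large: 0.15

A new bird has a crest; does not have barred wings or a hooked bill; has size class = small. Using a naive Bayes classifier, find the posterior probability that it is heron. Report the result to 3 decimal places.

0.591

heron: 0.3 × (1−0.1) × (1−0.45) × 0.45 × 0.35 = 0.02338875
egret: 0.45 × (1−0.9) × (1−0.4) × 0.85 × 0.15 = 0.0034425
ibis: 0.15 × (1−0.9) × (1−0.05) × 0.05 × 0.35 = 0.000249375
stork: 0.1 × (1−0.65) × (1−0.05) × 0.5 × 0.75 = 0.01246875
P(heron | x) = 0.02338875 / 0.039549375 ≈ 0.591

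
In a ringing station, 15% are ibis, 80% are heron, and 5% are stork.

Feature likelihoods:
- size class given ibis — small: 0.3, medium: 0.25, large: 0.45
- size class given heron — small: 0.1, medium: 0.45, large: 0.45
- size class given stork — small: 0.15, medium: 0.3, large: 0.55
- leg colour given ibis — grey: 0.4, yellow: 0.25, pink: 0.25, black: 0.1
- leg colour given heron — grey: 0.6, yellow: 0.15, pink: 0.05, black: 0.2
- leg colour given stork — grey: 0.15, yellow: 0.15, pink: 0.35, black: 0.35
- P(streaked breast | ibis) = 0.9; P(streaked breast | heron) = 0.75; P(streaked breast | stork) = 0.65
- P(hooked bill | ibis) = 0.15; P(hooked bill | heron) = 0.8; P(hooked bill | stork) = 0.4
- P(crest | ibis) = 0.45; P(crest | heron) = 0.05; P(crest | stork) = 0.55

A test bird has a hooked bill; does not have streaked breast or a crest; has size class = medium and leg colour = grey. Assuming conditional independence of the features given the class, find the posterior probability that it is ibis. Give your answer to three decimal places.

ibis: 0.15 × 0.25 × 0.4 × (1−0.9) × 0.15 × (1−0.45) = 0.00012375
heron: 0.8 × 0.45 × 0.6 × (1−0.75) × 0.8 × (1−0.05) = 0.04104
stork: 0.05 × 0.3 × 0.15 × (1−0.65) × 0.4 × (1−0.55) = 0.00014175
P(ibis | x) = 0.00012375 / 0.0413055 ≈ 0.003

0.003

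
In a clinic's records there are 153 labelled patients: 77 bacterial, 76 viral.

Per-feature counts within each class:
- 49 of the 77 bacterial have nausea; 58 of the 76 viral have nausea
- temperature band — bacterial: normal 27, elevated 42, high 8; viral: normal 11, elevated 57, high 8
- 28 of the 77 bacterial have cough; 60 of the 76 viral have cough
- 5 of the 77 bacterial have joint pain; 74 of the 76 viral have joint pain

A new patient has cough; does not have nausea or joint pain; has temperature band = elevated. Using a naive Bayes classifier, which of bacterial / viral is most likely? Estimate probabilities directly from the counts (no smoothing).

bacterial

bacterial: (77/153) × (28/77) × (42/77) × (28/77) × (72/77) ≈ 0.0339418
viral: (76/153) × (18/76) × (57/76) × (60/76) × (2/76) ≈ 0.00183314
Highest score → bacterial.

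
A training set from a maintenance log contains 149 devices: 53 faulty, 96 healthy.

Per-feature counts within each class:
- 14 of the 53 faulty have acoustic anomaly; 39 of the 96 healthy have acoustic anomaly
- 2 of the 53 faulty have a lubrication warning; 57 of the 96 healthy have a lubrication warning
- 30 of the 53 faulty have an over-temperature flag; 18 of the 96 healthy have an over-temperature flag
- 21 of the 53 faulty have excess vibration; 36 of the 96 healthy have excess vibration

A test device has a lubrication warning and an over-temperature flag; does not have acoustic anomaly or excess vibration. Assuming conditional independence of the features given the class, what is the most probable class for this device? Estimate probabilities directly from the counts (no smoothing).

faulty: (53/149) × (39/53) × (2/53) × (30/53) × (32/53) ≈ 0.00337561
healthy: (96/149) × (57/96) × (57/96) × (18/96) × (60/96) ≈ 0.0266179
Highest score → healthy.

healthy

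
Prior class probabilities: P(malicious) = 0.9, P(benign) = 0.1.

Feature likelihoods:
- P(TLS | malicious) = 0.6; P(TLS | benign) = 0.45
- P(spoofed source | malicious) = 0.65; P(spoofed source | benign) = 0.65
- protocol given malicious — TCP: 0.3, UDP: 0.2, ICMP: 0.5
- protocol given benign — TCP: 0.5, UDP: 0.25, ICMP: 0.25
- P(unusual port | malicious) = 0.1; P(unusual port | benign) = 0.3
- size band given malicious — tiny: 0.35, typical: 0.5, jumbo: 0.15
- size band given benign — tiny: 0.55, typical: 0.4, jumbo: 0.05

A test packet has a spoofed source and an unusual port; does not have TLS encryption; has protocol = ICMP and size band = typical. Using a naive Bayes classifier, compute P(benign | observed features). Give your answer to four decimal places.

malicious: 0.9 × (1−0.6) × 0.65 × 0.5 × 0.1 × 0.5 = 0.00585
benign: 0.1 × (1−0.45) × 0.65 × 0.25 × 0.3 × 0.4 = 0.0010725
P(benign | x) = 0.0010725 / 0.0069225 ≈ 0.1549

0.1549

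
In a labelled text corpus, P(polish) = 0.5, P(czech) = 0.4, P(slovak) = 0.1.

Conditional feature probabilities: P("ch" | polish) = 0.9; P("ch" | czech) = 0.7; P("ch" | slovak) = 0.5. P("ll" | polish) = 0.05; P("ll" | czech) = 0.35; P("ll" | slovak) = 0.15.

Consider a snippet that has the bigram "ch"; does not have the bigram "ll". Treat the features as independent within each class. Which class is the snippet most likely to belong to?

polish

polish: 0.5 × 0.9 × (1−0.05) = 0.4275
czech: 0.4 × 0.7 × (1−0.35) = 0.182
slovak: 0.1 × 0.5 × (1−0.15) = 0.0425
Highest score → polish.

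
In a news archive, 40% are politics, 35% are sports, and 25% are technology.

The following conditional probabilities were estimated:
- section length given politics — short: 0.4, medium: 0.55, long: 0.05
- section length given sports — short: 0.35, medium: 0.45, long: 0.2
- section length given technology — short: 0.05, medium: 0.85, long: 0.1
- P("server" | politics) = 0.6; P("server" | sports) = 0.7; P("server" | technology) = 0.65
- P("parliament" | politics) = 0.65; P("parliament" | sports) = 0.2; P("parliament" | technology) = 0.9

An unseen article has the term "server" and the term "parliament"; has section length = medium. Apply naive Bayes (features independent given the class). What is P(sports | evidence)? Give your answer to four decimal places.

politics: 0.4 × 0.55 × 0.6 × 0.65 = 0.0858
sports: 0.35 × 0.45 × 0.7 × 0.2 = 0.02205
technology: 0.25 × 0.85 × 0.65 × 0.9 = 0.1243125
P(sports | x) = 0.02205 / 0.2321625 ≈ 0.0950

0.0950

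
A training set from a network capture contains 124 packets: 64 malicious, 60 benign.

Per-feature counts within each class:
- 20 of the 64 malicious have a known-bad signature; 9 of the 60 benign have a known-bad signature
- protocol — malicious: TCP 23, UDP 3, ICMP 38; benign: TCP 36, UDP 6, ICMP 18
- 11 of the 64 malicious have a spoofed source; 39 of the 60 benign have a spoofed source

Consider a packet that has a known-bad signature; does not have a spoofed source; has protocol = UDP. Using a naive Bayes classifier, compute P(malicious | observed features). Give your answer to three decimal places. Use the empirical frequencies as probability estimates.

malicious: (64/124) × (20/64) × (3/64) × (53/64) ≈ 0.00626103
benign: (60/124) × (9/60) × (6/60) × (21/60) ≈ 0.00254032
P(malicious | x) = 0.00626103 / 0.00880135 ≈ 0.711

0.711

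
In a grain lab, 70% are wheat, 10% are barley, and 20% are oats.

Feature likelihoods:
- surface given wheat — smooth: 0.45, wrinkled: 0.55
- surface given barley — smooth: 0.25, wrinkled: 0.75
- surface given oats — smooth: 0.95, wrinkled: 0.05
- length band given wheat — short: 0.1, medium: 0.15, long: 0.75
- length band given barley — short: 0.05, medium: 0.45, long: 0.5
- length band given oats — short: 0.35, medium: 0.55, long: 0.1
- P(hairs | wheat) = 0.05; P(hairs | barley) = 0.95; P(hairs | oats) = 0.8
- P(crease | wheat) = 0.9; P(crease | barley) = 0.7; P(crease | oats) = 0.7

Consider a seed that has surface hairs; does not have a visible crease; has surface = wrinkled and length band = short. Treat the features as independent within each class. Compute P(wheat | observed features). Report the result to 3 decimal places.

0.092

wheat: 0.7 × 0.55 × 0.1 × 0.05 × (1−0.9) = 0.0001925
barley: 0.1 × 0.75 × 0.05 × 0.95 × (1−0.7) = 0.00106875
oats: 0.2 × 0.05 × 0.35 × 0.8 × (1−0.7) = 0.00084
P(wheat | x) = 0.0001925 / 0.00210125 ≈ 0.092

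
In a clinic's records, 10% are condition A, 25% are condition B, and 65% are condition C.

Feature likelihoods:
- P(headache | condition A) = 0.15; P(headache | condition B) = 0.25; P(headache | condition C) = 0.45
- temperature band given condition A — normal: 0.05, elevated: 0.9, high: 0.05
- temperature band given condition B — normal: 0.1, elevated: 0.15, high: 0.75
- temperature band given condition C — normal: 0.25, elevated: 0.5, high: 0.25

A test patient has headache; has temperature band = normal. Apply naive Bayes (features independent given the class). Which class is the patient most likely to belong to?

condition C

condition A: 0.1 × 0.15 × 0.05 = 0.00075
condition B: 0.25 × 0.25 × 0.1 = 0.00625
condition C: 0.65 × 0.45 × 0.25 = 0.073125
Highest score → condition C.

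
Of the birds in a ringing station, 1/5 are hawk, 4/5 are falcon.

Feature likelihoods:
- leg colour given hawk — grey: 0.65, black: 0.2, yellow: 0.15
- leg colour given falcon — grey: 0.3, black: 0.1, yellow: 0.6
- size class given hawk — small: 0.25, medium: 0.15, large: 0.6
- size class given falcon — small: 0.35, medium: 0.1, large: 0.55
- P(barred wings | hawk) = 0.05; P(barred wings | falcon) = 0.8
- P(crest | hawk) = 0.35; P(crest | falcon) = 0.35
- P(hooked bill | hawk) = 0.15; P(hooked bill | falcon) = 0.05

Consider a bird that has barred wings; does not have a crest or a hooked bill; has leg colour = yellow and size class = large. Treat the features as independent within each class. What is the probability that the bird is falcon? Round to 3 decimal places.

hawk: 0.2 × 0.15 × 0.6 × 0.05 × (1−0.35) × (1−0.15) = 0.00049725
falcon: 0.8 × 0.6 × 0.55 × 0.8 × (1−0.35) × (1−0.05) = 0.130416
P(falcon | x) = 0.130416 / 0.13091325 ≈ 0.996

0.996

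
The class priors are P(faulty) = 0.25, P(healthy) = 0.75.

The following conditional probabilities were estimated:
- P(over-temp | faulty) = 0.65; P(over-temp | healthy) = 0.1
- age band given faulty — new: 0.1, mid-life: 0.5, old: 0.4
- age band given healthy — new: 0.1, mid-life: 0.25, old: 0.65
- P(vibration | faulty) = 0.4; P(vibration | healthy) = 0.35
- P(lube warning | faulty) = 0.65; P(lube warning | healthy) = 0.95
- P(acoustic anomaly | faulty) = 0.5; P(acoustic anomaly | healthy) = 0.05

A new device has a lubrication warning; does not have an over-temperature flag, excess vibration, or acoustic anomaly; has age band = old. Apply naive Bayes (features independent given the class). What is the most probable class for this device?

healthy

faulty: 0.25 × (1−0.65) × 0.4 × (1−0.4) × 0.65 × (1−0.5) = 0.006825
healthy: 0.75 × (1−0.1) × 0.65 × (1−0.35) × 0.95 × (1−0.05) = 0.25738171875
Highest score → healthy.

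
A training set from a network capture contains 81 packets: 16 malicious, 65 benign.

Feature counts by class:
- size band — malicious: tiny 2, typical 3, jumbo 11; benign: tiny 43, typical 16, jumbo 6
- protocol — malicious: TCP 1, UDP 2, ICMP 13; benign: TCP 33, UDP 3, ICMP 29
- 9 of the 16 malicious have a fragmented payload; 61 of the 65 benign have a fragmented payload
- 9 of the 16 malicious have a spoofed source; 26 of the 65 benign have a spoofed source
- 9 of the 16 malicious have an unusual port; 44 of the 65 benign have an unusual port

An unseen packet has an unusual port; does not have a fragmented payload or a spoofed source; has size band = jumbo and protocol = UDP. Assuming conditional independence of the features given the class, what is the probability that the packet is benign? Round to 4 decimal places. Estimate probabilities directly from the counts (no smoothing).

malicious: (16/81) × (11/16) × (2/16) × (7/16) × (7/16) × (9/16) ≈ 0.00182766
benign: (65/81) × (6/65) × (3/65) × (4/65) × (39/65) × (44/65) ≈ 0.0000854499
P(benign | x) = 0.0000854499 / 0.0019131099 ≈ 0.0447

0.0447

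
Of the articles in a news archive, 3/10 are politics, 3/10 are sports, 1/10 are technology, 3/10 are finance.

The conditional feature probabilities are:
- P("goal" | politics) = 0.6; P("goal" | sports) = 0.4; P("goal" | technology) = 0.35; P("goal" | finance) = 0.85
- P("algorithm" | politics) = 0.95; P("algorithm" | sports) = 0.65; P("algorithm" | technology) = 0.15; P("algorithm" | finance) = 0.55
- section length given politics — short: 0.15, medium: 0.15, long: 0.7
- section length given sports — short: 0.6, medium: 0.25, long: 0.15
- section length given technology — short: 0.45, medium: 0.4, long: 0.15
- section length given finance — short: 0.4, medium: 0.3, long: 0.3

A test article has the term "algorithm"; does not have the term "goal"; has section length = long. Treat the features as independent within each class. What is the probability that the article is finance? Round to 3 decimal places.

politics: 0.3 × (1−0.6) × 0.95 × 0.7 = 0.0798
sports: 0.3 × (1−0.4) × 0.65 × 0.15 = 0.01755
technology: 0.1 × (1−0.35) × 0.15 × 0.15 = 0.0014625
finance: 0.3 × (1−0.85) × 0.55 × 0.3 = 0.007425
P(finance | x) = 0.007425 / 0.1062375 ≈ 0.070

0.070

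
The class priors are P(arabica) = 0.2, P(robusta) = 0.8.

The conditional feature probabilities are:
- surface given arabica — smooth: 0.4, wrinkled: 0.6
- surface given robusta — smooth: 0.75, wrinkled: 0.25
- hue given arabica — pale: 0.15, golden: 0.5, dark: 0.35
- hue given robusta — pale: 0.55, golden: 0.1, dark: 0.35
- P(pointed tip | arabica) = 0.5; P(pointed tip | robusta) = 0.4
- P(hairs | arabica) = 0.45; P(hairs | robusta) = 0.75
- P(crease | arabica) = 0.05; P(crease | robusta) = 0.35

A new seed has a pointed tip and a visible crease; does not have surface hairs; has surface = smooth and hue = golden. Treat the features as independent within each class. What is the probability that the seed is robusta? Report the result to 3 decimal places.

arabica: 0.2 × 0.4 × 0.5 × 0.5 × (1−0.45) × 0.05 = 0.00055
robusta: 0.8 × 0.75 × 0.1 × 0.4 × (1−0.75) × 0.35 = 0.0021
P(robusta | x) = 0.0021 / 0.00265 ≈ 0.792

0.792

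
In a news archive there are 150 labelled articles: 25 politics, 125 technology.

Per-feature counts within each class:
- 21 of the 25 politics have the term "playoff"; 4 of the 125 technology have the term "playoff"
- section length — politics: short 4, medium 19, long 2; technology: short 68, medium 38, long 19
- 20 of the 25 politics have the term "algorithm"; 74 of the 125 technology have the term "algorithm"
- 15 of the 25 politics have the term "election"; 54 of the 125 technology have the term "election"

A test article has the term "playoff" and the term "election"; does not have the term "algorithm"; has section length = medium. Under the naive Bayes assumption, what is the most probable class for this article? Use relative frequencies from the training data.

politics: (25/150) × (21/25) × (19/25) × (5/25) × (15/25) = 0.012768
technology: (125/150) × (4/125) × (38/125) × (51/125) × (54/125) = 0.00142884864
Highest score → politics.

politics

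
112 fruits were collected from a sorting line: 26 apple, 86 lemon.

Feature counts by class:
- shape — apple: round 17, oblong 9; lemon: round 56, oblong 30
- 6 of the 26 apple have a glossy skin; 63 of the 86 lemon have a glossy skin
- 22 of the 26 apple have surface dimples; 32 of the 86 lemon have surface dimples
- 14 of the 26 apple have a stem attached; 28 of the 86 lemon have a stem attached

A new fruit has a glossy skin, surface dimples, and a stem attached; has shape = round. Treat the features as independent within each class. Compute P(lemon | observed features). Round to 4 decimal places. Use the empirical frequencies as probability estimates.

apple: (26/112) × (17/26) × (6/26) × (22/26) × (14/26) ≈ 0.0159593
lemon: (86/112) × (56/86) × (63/86) × (32/86) × (28/86) ≈ 0.0443735
P(lemon | x) = 0.0443735 / 0.0603328 ≈ 0.7355

0.7355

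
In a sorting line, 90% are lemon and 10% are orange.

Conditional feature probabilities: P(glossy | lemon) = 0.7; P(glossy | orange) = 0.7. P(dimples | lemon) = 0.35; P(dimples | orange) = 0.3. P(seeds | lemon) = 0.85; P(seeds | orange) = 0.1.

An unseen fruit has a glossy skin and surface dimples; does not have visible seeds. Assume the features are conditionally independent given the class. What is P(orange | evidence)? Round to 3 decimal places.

lemon: 0.9 × 0.7 × 0.35 × (1−0.85) = 0.033075
orange: 0.1 × 0.7 × 0.3 × (1−0.1) = 0.0189
P(orange | x) = 0.0189 / 0.051975 ≈ 0.364

0.364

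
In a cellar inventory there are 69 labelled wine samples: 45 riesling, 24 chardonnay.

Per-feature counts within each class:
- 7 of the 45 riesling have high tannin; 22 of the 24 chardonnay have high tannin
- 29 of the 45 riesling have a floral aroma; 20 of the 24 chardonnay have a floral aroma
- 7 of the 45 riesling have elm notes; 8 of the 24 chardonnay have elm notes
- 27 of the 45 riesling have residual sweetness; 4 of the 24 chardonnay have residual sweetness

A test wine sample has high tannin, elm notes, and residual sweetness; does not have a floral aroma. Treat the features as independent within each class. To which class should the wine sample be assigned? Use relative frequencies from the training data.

riesling

riesling: (45/69) × (7/45) × (16/45) × (7/45) × (27/45) ≈ 0.00336661
chardonnay: (24/69) × (22/24) × (4/24) × (8/24) × (4/24) ≈ 0.00295223
Highest score → riesling.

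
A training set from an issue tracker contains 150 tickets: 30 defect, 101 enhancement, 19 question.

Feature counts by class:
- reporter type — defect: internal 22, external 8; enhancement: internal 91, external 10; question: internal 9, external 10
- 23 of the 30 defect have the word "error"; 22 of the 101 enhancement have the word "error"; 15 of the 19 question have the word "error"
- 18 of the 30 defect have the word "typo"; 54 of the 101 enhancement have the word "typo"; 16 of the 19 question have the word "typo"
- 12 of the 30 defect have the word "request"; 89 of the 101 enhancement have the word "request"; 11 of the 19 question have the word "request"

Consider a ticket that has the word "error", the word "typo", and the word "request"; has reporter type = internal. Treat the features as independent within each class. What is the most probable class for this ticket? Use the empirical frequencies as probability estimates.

enhancement

defect: (30/150) × (22/30) × (23/30) × (18/30) × (12/30) ≈ 0.0269867
enhancement: (101/150) × (91/101) × (22/101) × (54/101) × (89/101) ≈ 0.0622576
question: (19/150) × (9/19) × (15/19) × (16/19) × (11/19) ≈ 0.0230937
Highest score → enhancement.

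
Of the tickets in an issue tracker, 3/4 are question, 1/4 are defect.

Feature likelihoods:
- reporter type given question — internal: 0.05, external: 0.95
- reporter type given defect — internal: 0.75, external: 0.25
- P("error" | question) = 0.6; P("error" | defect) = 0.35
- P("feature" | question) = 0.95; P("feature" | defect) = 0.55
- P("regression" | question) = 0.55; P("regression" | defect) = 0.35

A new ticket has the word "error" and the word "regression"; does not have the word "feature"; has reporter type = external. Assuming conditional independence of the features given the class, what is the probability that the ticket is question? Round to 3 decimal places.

0.773

question: 0.75 × 0.95 × 0.6 × (1−0.95) × 0.55 = 0.01175625
defect: 0.25 × 0.25 × 0.35 × (1−0.55) × 0.35 = 0.0034453125
P(question | x) = 0.01175625 / 0.0152015625 ≈ 0.773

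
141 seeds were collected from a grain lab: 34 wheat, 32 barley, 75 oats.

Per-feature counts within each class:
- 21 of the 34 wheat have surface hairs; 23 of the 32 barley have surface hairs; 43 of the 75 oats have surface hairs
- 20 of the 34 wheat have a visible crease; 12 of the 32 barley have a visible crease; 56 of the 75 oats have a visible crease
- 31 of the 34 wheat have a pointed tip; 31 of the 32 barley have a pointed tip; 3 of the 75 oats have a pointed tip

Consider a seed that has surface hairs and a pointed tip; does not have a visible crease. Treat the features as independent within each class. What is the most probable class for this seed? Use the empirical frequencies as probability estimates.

wheat: (34/141) × (21/34) × (14/34) × (31/34) ≈ 0.0559155
barley: (32/141) × (23/32) × (20/32) × (31/32) ≈ 0.0987644
oats: (75/141) × (43/75) × (19/75) × (3/75) ≈ 0.00309031
Highest score → barley.

barley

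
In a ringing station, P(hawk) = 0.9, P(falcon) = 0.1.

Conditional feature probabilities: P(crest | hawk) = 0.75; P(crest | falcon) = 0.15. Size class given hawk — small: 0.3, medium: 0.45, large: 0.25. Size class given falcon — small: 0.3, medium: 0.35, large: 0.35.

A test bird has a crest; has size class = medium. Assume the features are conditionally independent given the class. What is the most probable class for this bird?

hawk: 0.9 × 0.75 × 0.45 = 0.30375
falcon: 0.1 × 0.15 × 0.35 = 0.00525
Highest score → hawk.

hawk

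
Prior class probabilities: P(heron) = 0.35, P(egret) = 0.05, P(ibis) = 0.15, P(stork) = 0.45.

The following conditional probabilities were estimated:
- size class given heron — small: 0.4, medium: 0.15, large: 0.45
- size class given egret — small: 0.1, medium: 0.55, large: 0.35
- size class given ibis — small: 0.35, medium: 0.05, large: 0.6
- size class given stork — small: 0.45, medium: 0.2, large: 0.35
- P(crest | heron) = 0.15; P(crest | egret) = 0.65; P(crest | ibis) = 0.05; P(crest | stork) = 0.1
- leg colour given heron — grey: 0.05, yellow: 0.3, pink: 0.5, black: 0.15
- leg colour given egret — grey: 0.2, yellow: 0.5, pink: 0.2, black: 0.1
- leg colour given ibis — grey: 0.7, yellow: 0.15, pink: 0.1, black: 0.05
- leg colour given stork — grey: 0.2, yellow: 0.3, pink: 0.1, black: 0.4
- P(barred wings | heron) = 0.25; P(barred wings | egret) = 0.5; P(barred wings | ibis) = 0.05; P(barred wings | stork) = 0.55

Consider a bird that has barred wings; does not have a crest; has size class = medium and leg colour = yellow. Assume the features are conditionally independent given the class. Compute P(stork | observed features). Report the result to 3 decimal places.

heron: 0.35 × 0.15 × (1−0.15) × 0.3 × 0.25 = 0.003346875
egret: 0.05 × 0.55 × (1−0.65) × 0.5 × 0.5 = 0.00240625
ibis: 0.15 × 0.05 × (1−0.05) × 0.15 × 0.05 = 0.0000534375
stork: 0.45 × 0.2 × (1−0.1) × 0.3 × 0.55 = 0.013365
P(stork | x) = 0.013365 / 0.0191715625 ≈ 0.697

0.697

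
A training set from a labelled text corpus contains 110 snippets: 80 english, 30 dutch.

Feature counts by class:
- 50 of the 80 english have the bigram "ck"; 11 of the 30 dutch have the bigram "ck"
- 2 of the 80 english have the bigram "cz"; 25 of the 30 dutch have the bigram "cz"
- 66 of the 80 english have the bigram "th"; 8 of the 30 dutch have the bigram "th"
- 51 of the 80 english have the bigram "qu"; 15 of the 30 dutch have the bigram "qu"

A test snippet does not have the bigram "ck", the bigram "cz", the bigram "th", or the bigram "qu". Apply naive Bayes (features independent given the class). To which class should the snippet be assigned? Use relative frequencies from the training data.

english

english: (80/110) × (30/80) × (78/80) × (14/80) × (29/80) ≈ 0.0168686
dutch: (30/110) × (19/30) × (5/30) × (22/30) × (15/30) ≈ 0.0105556
Highest score → english.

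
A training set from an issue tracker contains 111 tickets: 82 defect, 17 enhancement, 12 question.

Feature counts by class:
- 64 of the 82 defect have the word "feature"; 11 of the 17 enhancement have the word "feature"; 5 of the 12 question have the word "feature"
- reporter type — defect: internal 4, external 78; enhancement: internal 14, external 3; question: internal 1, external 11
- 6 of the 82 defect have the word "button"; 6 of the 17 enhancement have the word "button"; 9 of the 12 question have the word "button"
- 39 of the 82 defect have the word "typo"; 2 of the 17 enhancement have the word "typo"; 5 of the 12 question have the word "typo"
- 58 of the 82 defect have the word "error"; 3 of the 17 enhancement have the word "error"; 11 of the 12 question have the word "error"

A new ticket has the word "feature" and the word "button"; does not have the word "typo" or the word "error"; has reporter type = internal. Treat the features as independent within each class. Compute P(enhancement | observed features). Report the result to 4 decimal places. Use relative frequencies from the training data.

defect: (82/111) × (64/82) × (4/82) × (6/82) × (43/82) × (24/82) ≈ 0.000315858
enhancement: (17/111) × (11/17) × (14/17) × (6/17) × (15/17) × (14/17) ≈ 0.0209302
question: (12/111) × (5/12) × (1/12) × (9/12) × (7/12) × (1/12) ≈ 0.000136856
P(enhancement | x) = 0.0209302 / 0.021382914 ≈ 0.9788

0.9788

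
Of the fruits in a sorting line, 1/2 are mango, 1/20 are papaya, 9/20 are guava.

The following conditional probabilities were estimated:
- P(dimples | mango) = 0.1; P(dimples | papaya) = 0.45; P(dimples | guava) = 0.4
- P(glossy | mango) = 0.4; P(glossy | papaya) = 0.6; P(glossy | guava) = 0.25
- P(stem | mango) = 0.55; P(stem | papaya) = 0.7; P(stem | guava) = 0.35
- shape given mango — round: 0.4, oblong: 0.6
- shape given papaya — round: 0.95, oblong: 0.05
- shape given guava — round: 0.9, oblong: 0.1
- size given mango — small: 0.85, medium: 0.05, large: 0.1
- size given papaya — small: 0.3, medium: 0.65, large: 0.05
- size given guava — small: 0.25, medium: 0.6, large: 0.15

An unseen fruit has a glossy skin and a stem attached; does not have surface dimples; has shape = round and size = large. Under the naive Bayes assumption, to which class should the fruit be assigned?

mango

mango: 0.5 × (1−0.1) × 0.4 × 0.55 × 0.4 × 0.1 = 0.00396
papaya: 0.05 × (1−0.45) × 0.6 × 0.7 × 0.95 × 0.05 = 0.000548625
guava: 0.45 × (1−0.4) × 0.25 × 0.35 × 0.9 × 0.15 = 0.003189375
Highest score → mango.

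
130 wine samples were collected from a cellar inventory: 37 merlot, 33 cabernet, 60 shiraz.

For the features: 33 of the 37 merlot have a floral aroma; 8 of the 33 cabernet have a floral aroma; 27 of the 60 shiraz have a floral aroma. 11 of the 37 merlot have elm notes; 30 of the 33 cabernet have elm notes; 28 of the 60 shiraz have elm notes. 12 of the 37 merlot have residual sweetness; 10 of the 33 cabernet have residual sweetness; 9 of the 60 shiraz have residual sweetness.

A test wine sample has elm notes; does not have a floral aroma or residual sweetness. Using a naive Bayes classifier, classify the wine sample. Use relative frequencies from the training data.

merlot: (37/130) × (4/37) × (11/37) × (25/37) ≈ 0.00618082
cabernet: (33/130) × (25/33) × (30/33) × (23/33) ≈ 0.121848
shiraz: (60/130) × (33/60) × (28/60) × (51/60) ≈ 0.100692
Highest score → cabernet.

cabernet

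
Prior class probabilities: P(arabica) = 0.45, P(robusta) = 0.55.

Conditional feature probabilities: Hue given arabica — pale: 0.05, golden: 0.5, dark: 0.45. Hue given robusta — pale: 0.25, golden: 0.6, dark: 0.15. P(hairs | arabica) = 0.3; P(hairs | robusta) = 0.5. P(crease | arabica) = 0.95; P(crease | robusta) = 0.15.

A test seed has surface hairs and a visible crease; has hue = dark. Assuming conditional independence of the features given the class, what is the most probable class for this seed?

arabica

arabica: 0.45 × 0.45 × 0.3 × 0.95 = 0.0577125
robusta: 0.55 × 0.15 × 0.5 × 0.15 = 0.0061875
Highest score → arabica.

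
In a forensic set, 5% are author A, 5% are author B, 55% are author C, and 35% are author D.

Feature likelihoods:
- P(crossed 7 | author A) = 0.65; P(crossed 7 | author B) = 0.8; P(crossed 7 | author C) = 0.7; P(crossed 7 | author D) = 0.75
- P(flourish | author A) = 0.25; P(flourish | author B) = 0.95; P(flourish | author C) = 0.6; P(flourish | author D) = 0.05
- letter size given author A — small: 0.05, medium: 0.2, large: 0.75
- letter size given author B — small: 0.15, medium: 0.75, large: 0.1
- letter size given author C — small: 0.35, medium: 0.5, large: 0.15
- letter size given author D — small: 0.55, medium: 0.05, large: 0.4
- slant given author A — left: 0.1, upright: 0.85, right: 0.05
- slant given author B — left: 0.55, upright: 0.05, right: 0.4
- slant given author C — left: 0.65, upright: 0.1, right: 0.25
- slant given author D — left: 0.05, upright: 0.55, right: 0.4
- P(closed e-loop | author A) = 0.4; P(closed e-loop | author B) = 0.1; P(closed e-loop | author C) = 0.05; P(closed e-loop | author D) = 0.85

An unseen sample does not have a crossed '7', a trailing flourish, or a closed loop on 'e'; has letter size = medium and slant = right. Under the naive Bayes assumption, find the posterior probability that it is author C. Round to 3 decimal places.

author A: 0.05 × (1−0.65) × (1−0.25) × 0.2 × 0.05 × (1−0.4) = 0.00007875
author B: 0.05 × (1−0.8) × (1−0.95) × 0.75 × 0.4 × (1−0.1) = 0.000135
author C: 0.55 × (1−0.7) × (1−0.6) × 0.5 × 0.25 × (1−0.05) = 0.0078375
author D: 0.35 × (1−0.75) × (1−0.05) × 0.05 × 0.4 × (1−0.85) = 0.000249375
P(author C | x) = 0.0078375 / 0.008300625 ≈ 0.944

0.944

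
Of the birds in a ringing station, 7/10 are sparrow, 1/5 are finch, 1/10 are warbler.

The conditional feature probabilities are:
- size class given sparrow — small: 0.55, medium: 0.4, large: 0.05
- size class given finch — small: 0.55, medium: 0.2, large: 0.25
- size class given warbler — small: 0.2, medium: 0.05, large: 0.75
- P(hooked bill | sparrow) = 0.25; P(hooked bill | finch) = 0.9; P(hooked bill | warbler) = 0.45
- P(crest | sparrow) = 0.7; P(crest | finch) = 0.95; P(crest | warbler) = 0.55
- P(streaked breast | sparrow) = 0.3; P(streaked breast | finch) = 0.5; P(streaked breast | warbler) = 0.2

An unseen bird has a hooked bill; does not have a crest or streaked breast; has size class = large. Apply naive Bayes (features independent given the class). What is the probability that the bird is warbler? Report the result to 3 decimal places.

0.804

sparrow: 0.7 × 0.05 × 0.25 × (1−0.7) × (1−0.3) = 0.0018375
finch: 0.2 × 0.25 × 0.9 × (1−0.95) × (1−0.5) = 0.001125
warbler: 0.1 × 0.75 × 0.45 × (1−0.55) × (1−0.2) = 0.01215
P(warbler | x) = 0.01215 / 0.0151125 ≈ 0.804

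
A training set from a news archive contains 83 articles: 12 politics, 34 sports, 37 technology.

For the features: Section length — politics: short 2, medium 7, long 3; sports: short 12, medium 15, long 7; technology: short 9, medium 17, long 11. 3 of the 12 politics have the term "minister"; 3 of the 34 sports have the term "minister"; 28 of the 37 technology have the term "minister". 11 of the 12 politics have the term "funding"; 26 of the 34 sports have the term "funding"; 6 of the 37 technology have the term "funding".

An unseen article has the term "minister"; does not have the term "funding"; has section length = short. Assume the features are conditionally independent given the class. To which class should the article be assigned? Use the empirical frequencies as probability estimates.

technology

politics: (12/83) × (2/12) × (3/12) × (1/12) ≈ 0.000502008
sports: (34/83) × (12/34) × (3/34) × (8/34) ≈ 0.00300163
technology: (37/83) × (9/37) × (28/37) × (31/37) ≈ 0.0687513
Highest score → technology.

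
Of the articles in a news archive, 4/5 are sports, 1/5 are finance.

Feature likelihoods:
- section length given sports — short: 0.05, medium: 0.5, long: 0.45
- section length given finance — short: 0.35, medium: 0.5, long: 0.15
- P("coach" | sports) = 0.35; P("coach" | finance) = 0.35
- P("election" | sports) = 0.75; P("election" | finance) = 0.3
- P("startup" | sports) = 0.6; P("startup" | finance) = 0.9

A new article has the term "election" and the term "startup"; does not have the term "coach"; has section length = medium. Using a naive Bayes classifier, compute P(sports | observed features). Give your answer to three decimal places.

sports: 0.8 × 0.5 × (1−0.35) × 0.75 × 0.6 = 0.117
finance: 0.2 × 0.5 × (1−0.35) × 0.3 × 0.9 = 0.01755
P(sports | x) = 0.117 / 0.13455 ≈ 0.870

0.870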